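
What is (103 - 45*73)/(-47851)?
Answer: 3182/47851 ≈ 0.066498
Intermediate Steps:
(103 - 45*73)/(-47851) = (103 - 3285)*(-1/47851) = -3182*(-1/47851) = 3182/47851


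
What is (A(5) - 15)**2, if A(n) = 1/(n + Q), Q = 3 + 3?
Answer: 26896/121 ≈ 222.28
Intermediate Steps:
Q = 6
A(n) = 1/(6 + n) (A(n) = 1/(n + 6) = 1/(6 + n))
(A(5) - 15)**2 = (1/(6 + 5) - 15)**2 = (1/11 - 15)**2 = (-164/11)**2 = 26896/121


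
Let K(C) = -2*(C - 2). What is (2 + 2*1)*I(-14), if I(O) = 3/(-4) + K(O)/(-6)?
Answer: -73/3 ≈ -24.333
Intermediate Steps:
K(C) = 4 - 2*C (K(C) = -2*(-2 + C) = 4 - 2*C)
I(O) = -17/12 + O/3 (I(O) = 3/(-4) + (4 - 2*O)/(-6) = 3*(-¼) + (4 - 2*O)*(-⅙) = -¾ + (-⅔ + O/3) = -17/12 + O/3)
(2 + 2*1)*I(-14) = (2 + 2*1)*(-17/12 + (⅓)*(-14)) = (2 + 2)*(-17/12 - 14/3) = 4*(-73/12) = -73/3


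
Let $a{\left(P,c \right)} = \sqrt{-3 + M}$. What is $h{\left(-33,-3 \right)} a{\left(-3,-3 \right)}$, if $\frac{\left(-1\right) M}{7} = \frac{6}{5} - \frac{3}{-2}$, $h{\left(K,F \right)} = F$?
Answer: $- \frac{3 i \sqrt{2190}}{10} \approx - 14.039 i$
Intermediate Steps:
$M = - \frac{189}{10}$ ($M = - 7 \left(\frac{6}{5} - \frac{3}{-2}\right) = - 7 \left(6 \cdot \frac{1}{5} - - \frac{3}{2}\right) = - 7 \left(\frac{6}{5} + \frac{3}{2}\right) = \left(-7\right) \frac{27}{10} = - \frac{189}{10} \approx -18.9$)
$a{\left(P,c \right)} = \frac{i \sqrt{2190}}{10}$ ($a{\left(P,c \right)} = \sqrt{-3 - \frac{189}{10}} = \sqrt{- \frac{219}{10}} = \frac{i \sqrt{2190}}{10}$)
$h{\left(-33,-3 \right)} a{\left(-3,-3 \right)} = - 3 \frac{i \sqrt{2190}}{10} = - \frac{3 i \sqrt{2190}}{10}$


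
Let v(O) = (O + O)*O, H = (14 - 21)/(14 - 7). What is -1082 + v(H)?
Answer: -1080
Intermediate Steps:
H = -1 (H = -7/7 = -7*1/7 = -1)
v(O) = 2*O**2 (v(O) = (2*O)*O = 2*O**2)
-1082 + v(H) = -1082 + 2*(-1)**2 = -1082 + 2*1 = -1082 + 2 = -1080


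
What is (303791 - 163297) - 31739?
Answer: 108755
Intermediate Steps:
(303791 - 163297) - 31739 = 140494 - 31739 = 108755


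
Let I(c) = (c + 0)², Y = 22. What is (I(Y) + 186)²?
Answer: 448900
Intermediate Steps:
I(c) = c²
(I(Y) + 186)² = (22² + 186)² = (484 + 186)² = 670² = 448900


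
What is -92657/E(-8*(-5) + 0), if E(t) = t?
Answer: -92657/40 ≈ -2316.4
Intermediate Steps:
-92657/E(-8*(-5) + 0) = -92657/(-8*(-5) + 0) = -92657/(40 + 0) = -92657/40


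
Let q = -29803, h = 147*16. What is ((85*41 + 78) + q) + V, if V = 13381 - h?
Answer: -15211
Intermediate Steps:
h = 2352
V = 11029 (V = 13381 - 1*2352 = 13381 - 2352 = 11029)
((85*41 + 78) + q) + V = ((85*41 + 78) - 29803) + 11029 = ((3485 + 78) - 29803) + 11029 = (3563 - 29803) + 11029 = -26240 + 11029 = -15211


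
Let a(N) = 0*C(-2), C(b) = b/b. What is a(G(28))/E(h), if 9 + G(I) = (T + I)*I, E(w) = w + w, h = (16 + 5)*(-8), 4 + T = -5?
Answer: 0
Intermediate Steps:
T = -9 (T = -4 - 5 = -9)
C(b) = 1
h = -168 (h = 21*(-8) = -168)
E(w) = 2*w
G(I) = -9 + I*(-9 + I) (G(I) = -9 + (-9 + I)*I = -9 + I*(-9 + I))
a(N) = 0 (a(N) = 0*1 = 0)
a(G(28))/E(h) = 0/((2*(-168))) = 0/(-336) = 0*(-1/336) = 0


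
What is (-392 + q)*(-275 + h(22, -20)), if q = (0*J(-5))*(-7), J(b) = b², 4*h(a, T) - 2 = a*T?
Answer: 150724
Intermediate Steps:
h(a, T) = ½ + T*a/4 (h(a, T) = ½ + (a*T)/4 = ½ + (T*a)/4 = ½ + T*a/4)
q = 0 (q = (0*(-5)²)*(-7) = (0*25)*(-7) = 0*(-7) = 0)
(-392 + q)*(-275 + h(22, -20)) = (-392 + 0)*(-275 + (½ + (¼)*(-20)*22)) = -392*(-275 + (½ - 110)) = -392*(-275 - 219/2) = -392*(-769/2) = 150724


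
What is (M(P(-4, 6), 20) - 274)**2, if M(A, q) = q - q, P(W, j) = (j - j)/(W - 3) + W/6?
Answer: 75076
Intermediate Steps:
P(W, j) = W/6 (P(W, j) = 0/(-3 + W) + W*(1/6) = 0 + W/6 = W/6)
M(A, q) = 0
(M(P(-4, 6), 20) - 274)**2 = (0 - 274)**2 = (-274)**2 = 75076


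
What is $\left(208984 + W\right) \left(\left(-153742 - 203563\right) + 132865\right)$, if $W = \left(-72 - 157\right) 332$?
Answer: $-29840644640$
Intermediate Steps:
$W = -76028$ ($W = \left(-229\right) 332 = -76028$)
$\left(208984 + W\right) \left(\left(-153742 - 203563\right) + 132865\right) = \left(208984 - 76028\right) \left(\left(-153742 - 203563\right) + 132865\right) = 132956 \left(\left(-153742 - 203563\right) + 132865\right) = 132956 \left(-357305 + 132865\right) = 132956 \left(-224440\right) = -29840644640$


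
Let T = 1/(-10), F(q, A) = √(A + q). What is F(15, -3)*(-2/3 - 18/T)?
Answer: 1076*√3/3 ≈ 621.23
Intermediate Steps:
T = -⅒ ≈ -0.10000
F(15, -3)*(-2/3 - 18/T) = √(-3 + 15)*(-2/3 - 18/(-⅒)) = √12*(-2*⅓ - 18*(-10)) = (2*√3)*(-⅔ + 180) = (2*√3)*(538/3) = 1076*√3/3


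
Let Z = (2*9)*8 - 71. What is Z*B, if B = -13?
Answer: -949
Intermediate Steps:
Z = 73 (Z = 18*8 - 71 = 144 - 71 = 73)
Z*B = 73*(-13) = -949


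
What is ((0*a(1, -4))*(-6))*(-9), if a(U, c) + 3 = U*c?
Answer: 0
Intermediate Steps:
a(U, c) = -3 + U*c
((0*a(1, -4))*(-6))*(-9) = ((0*(-3 + 1*(-4)))*(-6))*(-9) = ((0*(-3 - 4))*(-6))*(-9) = ((0*(-7))*(-6))*(-9) = (0*(-6))*(-9) = 0*(-9) = 0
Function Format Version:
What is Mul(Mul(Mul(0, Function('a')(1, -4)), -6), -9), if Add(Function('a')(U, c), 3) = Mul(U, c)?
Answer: 0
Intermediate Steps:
Function('a')(U, c) = Add(-3, Mul(U, c))
Mul(Mul(Mul(0, Function('a')(1, -4)), -6), -9) = Mul(Mul(Mul(0, Add(-3, Mul(1, -4))), -6), -9) = Mul(Mul(Mul(0, Add(-3, -4)), -6), -9) = Mul(Mul(Mul(0, -7), -6), -9) = Mul(Mul(0, -6), -9) = Mul(0, -9) = 0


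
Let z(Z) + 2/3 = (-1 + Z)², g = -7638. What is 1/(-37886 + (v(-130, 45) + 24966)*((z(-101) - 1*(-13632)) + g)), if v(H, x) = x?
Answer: 1/410075818 ≈ 2.4386e-9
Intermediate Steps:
z(Z) = -⅔ + (-1 + Z)²
1/(-37886 + (v(-130, 45) + 24966)*((z(-101) - 1*(-13632)) + g)) = 1/(-37886 + (45 + 24966)*(((-⅔ + (-1 - 101)²) - 1*(-13632)) - 7638)) = 1/(-37886 + 25011*(((-⅔ + (-102)²) + 13632) - 7638)) = 1/(-37886 + 25011*(((-⅔ + 10404) + 13632) - 7638)) = 1/(-37886 + 25011*((31210/3 + 13632) - 7638)) = 1/(-37886 + 25011*(72106/3 - 7638)) = 1/(-37886 + 25011*(49192/3)) = 1/(-37886 + 410113704) = 1/410075818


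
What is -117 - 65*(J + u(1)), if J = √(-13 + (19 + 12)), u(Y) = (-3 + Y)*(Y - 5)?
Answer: -637 - 195*√2 ≈ -912.77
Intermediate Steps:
u(Y) = (-5 + Y)*(-3 + Y) (u(Y) = (-3 + Y)*(-5 + Y) = (-5 + Y)*(-3 + Y))
J = 3*√2 (J = √(-13 + 31) = √18 = 3*√2 ≈ 4.2426)
-117 - 65*(J + u(1)) = -117 - 65*(3*√2 + (15 + 1² - 8*1)) = -117 - 65*(3*√2 + (15 + 1 - 8)) = -117 - 65*(3*√2 + 8) = -117 - 65*(8 + 3*√2) = -117 + (-520 - 195*√2) = -637 - 195*√2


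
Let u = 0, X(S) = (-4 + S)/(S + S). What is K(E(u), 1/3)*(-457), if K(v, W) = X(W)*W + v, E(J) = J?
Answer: 5027/6 ≈ 837.83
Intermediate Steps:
X(S) = (-4 + S)/(2*S) (X(S) = (-4 + S)/((2*S)) = (-4 + S)*(1/(2*S)) = (-4 + S)/(2*S))
K(v, W) = -2 + v + W/2 (K(v, W) = ((-4 + W)/(2*W))*W + v = (-2 + W/2) + v = -2 + v + W/2)
K(E(u), 1/3)*(-457) = (-2 + 0 + (½)/3)*(-457) = (-2 + 0 + (½)*(⅓))*(-457) = (-2 + 0 + ⅙)*(-457) = -11/6*(-457) = 5027/6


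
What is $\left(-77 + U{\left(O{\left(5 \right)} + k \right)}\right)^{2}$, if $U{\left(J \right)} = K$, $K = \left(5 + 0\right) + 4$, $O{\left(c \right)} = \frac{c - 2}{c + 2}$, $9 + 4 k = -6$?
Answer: $4624$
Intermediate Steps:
$k = - \frac{15}{4}$ ($k = - \frac{9}{4} + \frac{1}{4} \left(-6\right) = - \frac{9}{4} - \frac{3}{2} = - \frac{15}{4} \approx -3.75$)
$O{\left(c \right)} = \frac{-2 + c}{2 + c}$
$K = 9$ ($K = 5 + 4 = 9$)
$U{\left(J \right)} = 9$
$\left(-77 + U{\left(O{\left(5 \right)} + k \right)}\right)^{2} = \left(-77 + 9\right)^{2} = \left(-68\right)^{2} = 4624$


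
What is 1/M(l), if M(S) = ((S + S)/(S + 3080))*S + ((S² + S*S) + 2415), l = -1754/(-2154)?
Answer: 3848687339373/9299685578249207 ≈ 0.00041385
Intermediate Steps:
l = 877/1077 (l = -1754*(-1/2154) = 877/1077 ≈ 0.81430)
M(S) = 2415 + 2*S² + 2*S²/(3080 + S) (M(S) = ((2*S)/(3080 + S))*S + ((S² + S²) + 2415) = (2*S/(3080 + S))*S + (2*S² + 2415) = 2*S²/(3080 + S) + (2415 + 2*S²) = 2415 + 2*S² + 2*S²/(3080 + S))
1/M(l) = 1/((7438200 + 2*(877/1077)³ + 2415*(877/1077) + 6162*(877/1077)²)/(3080 + 877/1077)) = 1/((7438200 + 2*(674526133/1249243533) + 705985/359 + 6162*(769129/1159929))/(3318037/1077)) = 1/(1077*(7438200 + 1349052266/1249243533 + 705985/359 + 1579790966/386643)/3318037) = 1/((1077/3318037)*(9299685578249207/1249243533)) = 1/(9299685578249207/3848687339373) = 3848687339373/9299685578249207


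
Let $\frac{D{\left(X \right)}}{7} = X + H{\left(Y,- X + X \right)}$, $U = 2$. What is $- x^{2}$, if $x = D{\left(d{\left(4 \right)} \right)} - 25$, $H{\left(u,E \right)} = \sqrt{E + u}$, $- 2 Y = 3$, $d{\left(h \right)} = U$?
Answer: $- \frac{95}{2} + 77 i \sqrt{6} \approx -47.5 + 188.61 i$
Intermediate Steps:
$d{\left(h \right)} = 2$
$Y = - \frac{3}{2}$ ($Y = \left(- \frac{1}{2}\right) 3 = - \frac{3}{2} \approx -1.5$)
$D{\left(X \right)} = 7 X + \frac{7 i \sqrt{6}}{2}$ ($D{\left(X \right)} = 7 \left(X + \sqrt{\left(- X + X\right) - \frac{3}{2}}\right) = 7 \left(X + \sqrt{0 - \frac{3}{2}}\right) = 7 \left(X + \sqrt{- \frac{3}{2}}\right) = 7 \left(X + \frac{i \sqrt{6}}{2}\right) = 7 X + \frac{7 i \sqrt{6}}{2}$)
$x = -11 + \frac{7 i \sqrt{6}}{2}$ ($x = \left(7 \cdot 2 + \frac{7 i \sqrt{6}}{2}\right) - 25 = \left(14 + \frac{7 i \sqrt{6}}{2}\right) - 25 = -11 + \frac{7 i \sqrt{6}}{2} \approx -11.0 + 8.5732 i$)
$- x^{2} = - \left(-11 + \frac{7 i \sqrt{6}}{2}\right)^{2}$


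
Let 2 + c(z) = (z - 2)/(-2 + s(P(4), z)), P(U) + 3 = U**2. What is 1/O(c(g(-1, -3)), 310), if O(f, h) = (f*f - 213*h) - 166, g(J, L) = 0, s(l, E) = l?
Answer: -121/8009140 ≈ -1.5108e-5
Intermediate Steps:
P(U) = -3 + U**2
c(z) = -24/11 + z/11 (c(z) = -2 + (z - 2)/(-2 + (-3 + 4**2)) = -2 + (-2 + z)/(-2 + (-3 + 16)) = -2 + (-2 + z)/(-2 + 13) = -2 + (-2 + z)/11 = -2 + (-2 + z)*(1/11) = -2 + (-2/11 + z/11) = -24/11 + z/11)
O(f, h) = -166 + f**2 - 213*h (O(f, h) = (f**2 - 213*h) - 166 = -166 + f**2 - 213*h)
1/O(c(g(-1, -3)), 310) = 1/(-166 + (-24/11 + (1/11)*0)**2 - 213*310) = 1/(-166 + (-24/11 + 0)**2 - 66030) = 1/(-166 + (-24/11)**2 - 66030) = 1/(-166 + 576/121 - 66030) = 1/(-8009140/121) = -121/8009140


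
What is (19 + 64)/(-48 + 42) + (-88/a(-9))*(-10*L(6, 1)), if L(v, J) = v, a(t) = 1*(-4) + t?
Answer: -32759/78 ≈ -419.99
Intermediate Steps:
a(t) = -4 + t
(19 + 64)/(-48 + 42) + (-88/a(-9))*(-10*L(6, 1)) = (19 + 64)/(-48 + 42) + (-88/(-4 - 9))*(-10*6) = 83/(-6) - 88/(-13)*(-60) = 83*(-1/6) - 88*(-1/13)*(-60) = -83/6 + (88/13)*(-60) = -83/6 - 5280/13 = -32759/78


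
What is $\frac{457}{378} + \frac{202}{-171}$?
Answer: $\frac{199}{7182} \approx 0.027708$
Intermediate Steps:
$\frac{457}{378} + \frac{202}{-171} = 457 \cdot \frac{1}{378} + 202 \left(- \frac{1}{171}\right) = \frac{457}{378} - \frac{202}{171} = \frac{199}{7182}$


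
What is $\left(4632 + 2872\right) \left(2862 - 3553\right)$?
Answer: $-5185264$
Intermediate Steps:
$\left(4632 + 2872\right) \left(2862 - 3553\right) = 7504 \left(-691\right) = -5185264$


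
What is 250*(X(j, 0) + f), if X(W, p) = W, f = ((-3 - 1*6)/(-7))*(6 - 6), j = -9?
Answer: -2250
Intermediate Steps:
f = 0 (f = ((-3 - 6)*(-⅐))*0 = -9*(-⅐)*0 = (9/7)*0 = 0)
250*(X(j, 0) + f) = 250*(-9 + 0) = 250*(-9) = -2250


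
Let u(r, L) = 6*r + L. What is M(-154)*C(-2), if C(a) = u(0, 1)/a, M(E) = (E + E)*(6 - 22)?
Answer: -2464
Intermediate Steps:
M(E) = -32*E (M(E) = (2*E)*(-16) = -32*E)
u(r, L) = L + 6*r
C(a) = 1/a (C(a) = (1 + 6*0)/a = (1 + 0)/a = 1/a)
M(-154)*C(-2) = -32*(-154)/(-2) = 4928*(-1/2) = -2464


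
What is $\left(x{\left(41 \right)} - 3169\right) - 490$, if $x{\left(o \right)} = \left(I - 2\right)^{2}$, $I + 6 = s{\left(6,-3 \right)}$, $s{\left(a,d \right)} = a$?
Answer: $-3655$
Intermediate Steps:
$I = 0$ ($I = -6 + 6 = 0$)
$x{\left(o \right)} = 4$ ($x{\left(o \right)} = \left(0 - 2\right)^{2} = \left(-2\right)^{2} = 4$)
$\left(x{\left(41 \right)} - 3169\right) - 490 = \left(4 - 3169\right) - 490 = -3165 - 490 = -3655$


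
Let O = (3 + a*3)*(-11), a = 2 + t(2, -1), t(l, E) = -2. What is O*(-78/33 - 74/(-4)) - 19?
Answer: -1103/2 ≈ -551.50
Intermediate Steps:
a = 0 (a = 2 - 2 = 0)
O = -33 (O = (3 + 0*3)*(-11) = (3 + 0)*(-11) = 3*(-11) = -33)
O*(-78/33 - 74/(-4)) - 19 = -33*(-78/33 - 74/(-4)) - 19 = -33*(-78*1/33 - 74*(-¼)) - 19 = -33*(-26/11 + 37/2) - 19 = -33*355/22 - 19 = -1065/2 - 19 = -1103/2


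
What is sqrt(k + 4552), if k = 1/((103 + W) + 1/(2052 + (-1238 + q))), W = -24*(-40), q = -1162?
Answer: 2*sqrt(155727395690503)/369923 ≈ 67.469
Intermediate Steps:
W = 960
k = 348/369923 (k = 1/((103 + 960) + 1/(2052 + (-1238 - 1162))) = 1/(1063 + 1/(2052 - 2400)) = 1/(1063 + 1/(-348)) = 1/(1063 - 1/348) = 1/(369923/348) = 348/369923 ≈ 0.00094074)
sqrt(k + 4552) = sqrt(348/369923 + 4552) = sqrt(1683889844/369923) = 2*sqrt(155727395690503)/369923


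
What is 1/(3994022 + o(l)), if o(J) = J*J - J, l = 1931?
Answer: 1/7720852 ≈ 1.2952e-7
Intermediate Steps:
o(J) = J² - J
1/(3994022 + o(l)) = 1/(3994022 + 1931*(-1 + 1931)) = 1/(3994022 + 1931*1930) = 1/(3994022 + 3726830) = 1/7720852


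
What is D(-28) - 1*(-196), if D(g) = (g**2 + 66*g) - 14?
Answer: -882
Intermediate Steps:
D(g) = -14 + g**2 + 66*g
D(-28) - 1*(-196) = (-14 + (-28)**2 + 66*(-28)) - 1*(-196) = (-14 + 784 - 1848) + 196 = -1078 + 196 = -882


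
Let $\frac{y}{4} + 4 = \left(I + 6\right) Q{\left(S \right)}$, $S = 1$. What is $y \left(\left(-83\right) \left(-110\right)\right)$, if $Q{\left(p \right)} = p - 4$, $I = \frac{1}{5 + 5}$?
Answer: $-814396$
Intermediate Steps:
$I = \frac{1}{10} \approx 0.1$
$Q{\left(p \right)} = -4 + p$
$y = - \frac{446}{5}$ ($y = -16 + 4 \left(\frac{1}{10} + 6\right) \left(-4 + 1\right) = -16 + 4 \cdot \frac{61}{10} \left(-3\right) = -16 + 4 \left(- \frac{183}{10}\right) = -16 - \frac{366}{5} = - \frac{446}{5} \approx -89.2$)
$y \left(\left(-83\right) \left(-110\right)\right) = - \frac{446 \left(\left(-83\right) \left(-110\right)\right)}{5} = \left(- \frac{446}{5}\right) 9130 = -814396$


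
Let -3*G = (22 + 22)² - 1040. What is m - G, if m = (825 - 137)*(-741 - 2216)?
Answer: -6102352/3 ≈ -2.0341e+6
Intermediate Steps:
m = -2034416 (m = 688*(-2957) = -2034416)
G = -896/3 (G = -((22 + 22)² - 1040)/3 = -(44² - 1040)/3 = -(1936 - 1040)/3 = -⅓*896 = -896/3 ≈ -298.67)
m - G = -2034416 - 1*(-896/3) = -2034416 + 896/3 = -6102352/3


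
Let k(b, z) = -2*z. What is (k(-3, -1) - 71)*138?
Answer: -9522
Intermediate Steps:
(k(-3, -1) - 71)*138 = (-2*(-1) - 71)*138 = (2 - 71)*138 = -69*138 = -9522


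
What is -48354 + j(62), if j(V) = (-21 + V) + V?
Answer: -48251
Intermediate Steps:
j(V) = -21 + 2*V
-48354 + j(62) = -48354 + (-21 + 2*62) = -48354 + (-21 + 124) = -48354 + 103 = -48251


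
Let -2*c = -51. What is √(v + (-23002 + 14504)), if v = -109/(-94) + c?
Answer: I*√18713191/47 ≈ 92.04*I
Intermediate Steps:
c = 51/2 (c = -½*(-51) = 51/2 ≈ 25.500)
v = 1253/47 (v = -109/(-94) + 51/2 = -1/94*(-109) + 51/2 = 109/94 + 51/2 = 1253/47 ≈ 26.660)
√(v + (-23002 + 14504)) = √(1253/47 + (-23002 + 14504)) = √(1253/47 - 8498) = √(-398153/47) = I*√18713191/47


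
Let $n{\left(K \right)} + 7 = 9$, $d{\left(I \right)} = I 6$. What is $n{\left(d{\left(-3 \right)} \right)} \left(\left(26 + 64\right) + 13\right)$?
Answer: $206$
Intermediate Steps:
$d{\left(I \right)} = 6 I$
$n{\left(K \right)} = 2$ ($n{\left(K \right)} = -7 + 9 = 2$)
$n{\left(d{\left(-3 \right)} \right)} \left(\left(26 + 64\right) + 13\right) = 2 \left(\left(26 + 64\right) + 13\right) = 2 \left(90 + 13\right) = 2 \cdot 103 = 206$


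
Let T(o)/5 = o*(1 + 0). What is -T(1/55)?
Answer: -1/11 ≈ -0.090909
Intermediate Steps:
T(o) = 5*o (T(o) = 5*(o*(1 + 0)) = 5*(o*1) = 5*o)
-T(1/55) = -5/55 = -1*1/11 = -1/11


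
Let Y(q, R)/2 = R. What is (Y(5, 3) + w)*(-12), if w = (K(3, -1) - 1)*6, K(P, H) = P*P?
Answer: -648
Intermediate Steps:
Y(q, R) = 2*R
K(P, H) = P²
w = 48 (w = (3² - 1)*6 = (9 - 1)*6 = 8*6 = 48)
(Y(5, 3) + w)*(-12) = (2*3 + 48)*(-12) = (6 + 48)*(-12) = 54*(-12) = -648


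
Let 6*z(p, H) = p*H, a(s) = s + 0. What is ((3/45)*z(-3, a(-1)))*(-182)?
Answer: -91/15 ≈ -6.0667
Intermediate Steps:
a(s) = s
z(p, H) = H*p/6 (z(p, H) = (p*H)/6 = (H*p)/6 = H*p/6)
((3/45)*z(-3, a(-1)))*(-182) = ((3/45)*((⅙)*(-1)*(-3)))*(-182) = ((3*(1/45))*(½))*(-182) = ((1/15)*(½))*(-182) = (1/30)*(-182) = -91/15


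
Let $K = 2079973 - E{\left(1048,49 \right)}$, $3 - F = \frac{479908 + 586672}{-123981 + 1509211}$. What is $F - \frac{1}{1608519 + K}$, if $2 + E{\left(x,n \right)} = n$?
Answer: $\frac{1139401094872}{510934466735} \approx 2.23$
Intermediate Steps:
$E{\left(x,n \right)} = -2 + n$
$F = \frac{308911}{138523}$ ($F = 3 - \frac{479908 + 586672}{-123981 + 1509211} = 3 - \frac{1066580}{1385230} = 3 - 1066580 \cdot \frac{1}{1385230} = 3 - \frac{106658}{138523} = \frac{308911}{138523} \approx 2.23$)
$K = 2079926$ ($K = 2079973 - \left(-2 + 49\right) = 2079973 - 47 = 2079926$)
$F - \frac{1}{1608519 + K} = \frac{308911}{138523} - \frac{1}{1608519 + 2079926} = \frac{308911}{138523} - \frac{1}{3688445} = \frac{1139401094872}{510934466735}$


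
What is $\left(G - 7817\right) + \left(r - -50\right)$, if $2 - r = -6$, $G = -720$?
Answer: $-8479$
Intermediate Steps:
$r = 8$ ($r = 2 - -6 = 2 + 6 = 8$)
$\left(G - 7817\right) + \left(r - -50\right) = \left(-720 - 7817\right) + \left(8 - -50\right) = -8537 + \left(8 + 50\right) = -8537 + 58 = -8479$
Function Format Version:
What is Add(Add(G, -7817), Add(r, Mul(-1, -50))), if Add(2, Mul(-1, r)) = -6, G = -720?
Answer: -8479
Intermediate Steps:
r = 8 (r = Add(2, Mul(-1, -6)) = Add(2, 6) = 8)
Add(Add(G, -7817), Add(r, Mul(-1, -50))) = Add(Add(-720, -7817), Add(8, Mul(-1, -50))) = Add(-8537, Add(8, 50)) = Add(-8537, 58) = -8479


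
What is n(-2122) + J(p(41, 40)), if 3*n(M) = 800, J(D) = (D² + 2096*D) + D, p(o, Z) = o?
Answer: 263774/3 ≈ 87925.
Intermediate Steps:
J(D) = D² + 2097*D
n(M) = 800/3 (n(M) = (⅓)*800 = 800/3)
n(-2122) + J(p(41, 40)) = 800/3 + 41*(2097 + 41) = 800/3 + 41*2138 = 800/3 + 87658 = 263774/3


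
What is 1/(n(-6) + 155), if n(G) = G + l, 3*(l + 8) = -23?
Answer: 3/400 ≈ 0.0075000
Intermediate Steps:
l = -47/3 (l = -8 + (⅓)*(-23) = -8 - 23/3 = -47/3 ≈ -15.667)
n(G) = -47/3 + G (n(G) = G - 47/3 = -47/3 + G)
1/(n(-6) + 155) = 1/((-47/3 - 6) + 155) = 1/(-65/3 + 155) = 1/(400/3) = 3/400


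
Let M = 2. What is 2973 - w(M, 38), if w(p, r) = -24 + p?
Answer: 2995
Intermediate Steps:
2973 - w(M, 38) = 2973 - (-24 + 2) = 2973 - 1*(-22) = 2973 + 22 = 2995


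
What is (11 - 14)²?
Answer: 9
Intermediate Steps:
(11 - 14)² = (-3)² = 9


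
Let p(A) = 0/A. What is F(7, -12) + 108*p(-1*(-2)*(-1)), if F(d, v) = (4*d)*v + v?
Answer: -348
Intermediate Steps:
F(d, v) = v + 4*d*v (F(d, v) = 4*d*v + v = v + 4*d*v)
p(A) = 0
F(7, -12) + 108*p(-1*(-2)*(-1)) = -12*(1 + 4*7) + 108*0 = -12*(1 + 28) + 0 = -12*29 + 0 = -348 + 0 = -348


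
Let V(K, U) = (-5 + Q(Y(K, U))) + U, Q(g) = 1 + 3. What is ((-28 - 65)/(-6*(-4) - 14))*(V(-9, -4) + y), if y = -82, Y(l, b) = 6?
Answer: 8091/10 ≈ 809.10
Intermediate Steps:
Q(g) = 4
V(K, U) = -1 + U (V(K, U) = (-5 + 4) + U = -1 + U)
((-28 - 65)/(-6*(-4) - 14))*(V(-9, -4) + y) = ((-28 - 65)/(-6*(-4) - 14))*((-1 - 4) - 82) = (-93/(24 - 14))*(-5 - 82) = -93/10*(-87) = 8091/10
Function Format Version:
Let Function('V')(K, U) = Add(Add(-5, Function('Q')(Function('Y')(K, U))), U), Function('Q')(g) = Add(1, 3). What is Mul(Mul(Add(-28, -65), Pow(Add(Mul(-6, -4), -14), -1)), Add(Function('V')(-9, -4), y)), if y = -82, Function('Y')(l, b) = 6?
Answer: Rational(8091, 10) ≈ 809.10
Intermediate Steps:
Function('Q')(g) = 4
Function('V')(K, U) = Add(-1, U) (Function('V')(K, U) = Add(Add(-5, 4), U) = Add(-1, U))
Mul(Mul(Add(-28, -65), Pow(Add(Mul(-6, -4), -14), -1)), Add(Function('V')(-9, -4), y)) = Mul(Mul(Add(-28, -65), Pow(Add(Mul(-6, -4), -14), -1)), Add(Add(-1, -4), -82)) = Mul(Mul(-93, Pow(Add(24, -14), -1)), Add(-5, -82)) = Mul(Mul(-93, Pow(10, -1)), -87) = Mul(Mul(-93, Rational(1, 10)), -87) = Mul(Rational(-93, 10), -87) = Rational(8091, 10)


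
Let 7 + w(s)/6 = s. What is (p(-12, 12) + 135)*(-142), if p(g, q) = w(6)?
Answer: -18318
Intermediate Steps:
w(s) = -42 + 6*s
p(g, q) = -6 (p(g, q) = -42 + 6*6 = -42 + 36 = -6)
(p(-12, 12) + 135)*(-142) = (-6 + 135)*(-142) = 129*(-142) = -18318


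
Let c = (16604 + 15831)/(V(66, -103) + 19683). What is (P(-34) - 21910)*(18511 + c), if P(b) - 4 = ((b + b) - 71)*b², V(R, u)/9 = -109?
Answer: -31608625708315/9351 ≈ -3.3802e+9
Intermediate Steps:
V(R, u) = -981 (V(R, u) = 9*(-109) = -981)
P(b) = 4 + b²*(-71 + 2*b) (P(b) = 4 + ((b + b) - 71)*b² = 4 + (2*b - 71)*b² = 4 + (-71 + 2*b)*b² = 4 + b²*(-71 + 2*b))
c = 32435/18702 (c = (16604 + 15831)/(-981 + 19683) = 32435/18702 ≈ 1.7343)
(P(-34) - 21910)*(18511 + c) = ((4 - 71*(-34)² + 2*(-34)³) - 21910)*(18511 + 32435/18702) = ((4 - 71*1156 + 2*(-39304)) - 21910)*(346225157/18702) = ((4 - 82076 - 78608) - 21910)*(346225157/18702) = (-160680 - 21910)*(346225157/18702) = -182590*346225157/18702 = -31608625708315/9351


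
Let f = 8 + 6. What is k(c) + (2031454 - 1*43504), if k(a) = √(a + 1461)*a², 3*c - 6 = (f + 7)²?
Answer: 1987950 + 22201*√1610 ≈ 2.8788e+6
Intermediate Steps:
f = 14
c = 149 (c = 2 + (14 + 7)²/3 = 2 + (⅓)*21² = 2 + (⅓)*441 = 2 + 147 = 149)
k(a) = a²*√(1461 + a) (k(a) = √(1461 + a)*a² = a²*√(1461 + a))
k(c) + (2031454 - 1*43504) = 149²*√(1461 + 149) + (2031454 - 1*43504) = 22201*√1610 + (2031454 - 43504) = 22201*√1610 + 1987950 = 1987950 + 22201*√1610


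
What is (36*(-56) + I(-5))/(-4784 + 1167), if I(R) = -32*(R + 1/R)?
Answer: 9248/18085 ≈ 0.51136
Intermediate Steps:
I(R) = -32*R - 32/R
(36*(-56) + I(-5))/(-4784 + 1167) = (36*(-56) + (-32*(-5) - 32/(-5)))/(-4784 + 1167) = (-2016 + (160 - 32*(-⅕)))/(-3617) = (-2016 + (160 + 32/5))*(-1/3617) = (-2016 + 832/5)*(-1/3617) = -9248/5*(-1/3617) = 9248/18085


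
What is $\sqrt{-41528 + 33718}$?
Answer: $i \sqrt{7810} \approx 88.374 i$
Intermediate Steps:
$\sqrt{-41528 + 33718} = \sqrt{-7810} = i \sqrt{7810}$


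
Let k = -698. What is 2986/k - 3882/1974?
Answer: -717000/114821 ≈ -6.2445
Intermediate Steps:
2986/k - 3882/1974 = 2986/(-698) - 3882/1974 = 2986*(-1/698) - 3882*1/1974 = -1493/349 - 647/329 = -717000/114821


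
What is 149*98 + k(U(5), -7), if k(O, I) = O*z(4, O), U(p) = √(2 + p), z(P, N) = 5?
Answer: 14602 + 5*√7 ≈ 14615.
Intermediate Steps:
k(O, I) = 5*O (k(O, I) = O*5 = 5*O)
149*98 + k(U(5), -7) = 149*98 + 5*√(2 + 5) = 14602 + 5*√7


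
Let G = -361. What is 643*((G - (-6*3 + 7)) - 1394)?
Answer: -1121392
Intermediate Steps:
643*((G - (-6*3 + 7)) - 1394) = 643*((-361 - (-6*3 + 7)) - 1394) = 643*((-361 - (-18 + 7)) - 1394) = 643*((-361 - 1*(-11)) - 1394) = 643*((-361 + 11) - 1394) = 643*(-350 - 1394) = 643*(-1744) = -1121392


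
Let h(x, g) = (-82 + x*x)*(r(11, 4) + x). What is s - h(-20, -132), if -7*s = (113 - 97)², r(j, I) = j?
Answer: 19778/7 ≈ 2825.4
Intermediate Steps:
s = -256/7 (s = -(113 - 97)²/7 = -⅐*16² = -⅐*256 = -256/7 ≈ -36.571)
h(x, g) = (-82 + x²)*(11 + x) (h(x, g) = (-82 + x*x)*(11 + x) = (-82 + x²)*(11 + x))
s - h(-20, -132) = -256/7 - (-902 + (-20)³ - 82*(-20) + 11*(-20)²) = -256/7 - (-902 - 8000 + 1640 + 11*400) = -256/7 - (-902 - 8000 + 1640 + 4400) = -256/7 - 1*(-2862) = -256/7 + 2862 = 19778/7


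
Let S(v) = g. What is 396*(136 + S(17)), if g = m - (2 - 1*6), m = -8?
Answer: 52272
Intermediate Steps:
g = -4 (g = -8 - (2 - 1*6) = -8 - (2 - 6) = -8 - 1*(-4) = -8 + 4 = -4)
S(v) = -4
396*(136 + S(17)) = 396*(136 - 4) = 396*132 = 52272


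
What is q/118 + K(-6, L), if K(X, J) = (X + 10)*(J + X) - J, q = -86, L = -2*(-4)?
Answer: -43/59 ≈ -0.72881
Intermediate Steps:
L = 8
K(X, J) = -J + (10 + X)*(J + X) (K(X, J) = (10 + X)*(J + X) - J = -J + (10 + X)*(J + X))
q/118 + K(-6, L) = -86/118 + ((-6)² + 9*8 + 10*(-6) + 8*(-6)) = (1/118)*(-86) + (36 + 72 - 60 - 48) = -43/59 + 0 = -43/59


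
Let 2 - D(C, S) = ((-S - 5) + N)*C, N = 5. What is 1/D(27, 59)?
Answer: 1/1595 ≈ 0.00062696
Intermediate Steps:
D(C, S) = 2 + C*S (D(C, S) = 2 - ((-S - 5) + 5)*C = 2 - ((-5 - S) + 5)*C = 2 - (-S)*C = 2 - (-1)*C*S = 2 + C*S)
1/D(27, 59) = 1/(2 + 27*59) = 1/(2 + 1593) = 1/1595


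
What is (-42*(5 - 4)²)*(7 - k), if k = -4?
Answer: -462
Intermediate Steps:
(-42*(5 - 4)²)*(7 - k) = (-42*(5 - 4)²)*(7 - 1*(-4)) = (-42*1²)*(7 + 4) = -42*1*11 = -42*11 = -462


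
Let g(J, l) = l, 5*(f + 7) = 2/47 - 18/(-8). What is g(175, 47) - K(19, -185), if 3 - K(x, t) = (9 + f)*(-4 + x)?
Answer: 15205/188 ≈ 80.878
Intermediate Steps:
f = -6149/940 (f = -7 + (2/47 - 18/(-8))/5 = -7 + (2*(1/47) - 18*(-⅛))/5 = -7 + (2/47 + 9/4)/5 = -7 + (⅕)*(431/188) = -7 + 431/940 = -6149/940 ≈ -6.5415)
K(x, t) = 3016/235 - 2311*x/940 (K(x, t) = 3 - (9 - 6149/940)*(-4 + x) = 3 - 2311*(-4 + x)/940 = 3 - (-2311/235 + 2311*x/940) = 3 + (2311/235 - 2311*x/940) = 3016/235 - 2311*x/940)
g(175, 47) - K(19, -185) = 47 - (3016/235 - 2311/940*19) = 47 - (3016/235 - 43909/940) = 47 - 1*(-6369/188) = 47 + 6369/188 = 15205/188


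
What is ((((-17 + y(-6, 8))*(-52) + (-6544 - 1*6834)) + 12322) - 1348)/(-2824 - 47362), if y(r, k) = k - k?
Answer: 760/25093 ≈ 0.030287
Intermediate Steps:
y(r, k) = 0
((((-17 + y(-6, 8))*(-52) + (-6544 - 1*6834)) + 12322) - 1348)/(-2824 - 47362) = ((((-17 + 0)*(-52) + (-6544 - 1*6834)) + 12322) - 1348)/(-2824 - 47362) = (((-17*(-52) + (-6544 - 6834)) + 12322) - 1348)/(-50186) = (((884 - 13378) + 12322) - 1348)*(-1/50186) = ((-12494 + 12322) - 1348)*(-1/50186) = (-172 - 1348)*(-1/50186) = -1520*(-1/50186) = 760/25093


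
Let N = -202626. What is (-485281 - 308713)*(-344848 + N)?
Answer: 434691071156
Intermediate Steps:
(-485281 - 308713)*(-344848 + N) = (-485281 - 308713)*(-344848 - 202626) = -793994*(-547474) = 434691071156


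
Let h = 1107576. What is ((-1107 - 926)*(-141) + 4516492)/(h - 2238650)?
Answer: -4803145/1131074 ≈ -4.2465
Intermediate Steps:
((-1107 - 926)*(-141) + 4516492)/(h - 2238650) = ((-1107 - 926)*(-141) + 4516492)/(1107576 - 2238650) = (-2033*(-141) + 4516492)/(-1131074) = (286653 + 4516492)*(-1/1131074) = 4803145*(-1/1131074) = -4803145/1131074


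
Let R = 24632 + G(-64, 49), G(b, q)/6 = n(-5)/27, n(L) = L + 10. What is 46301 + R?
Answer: 638407/9 ≈ 70934.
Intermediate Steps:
n(L) = 10 + L
G(b, q) = 10/9 (G(b, q) = 6*((10 - 5)/27) = 6*(5*(1/27)) = 6*(5/27) = 10/9)
R = 221698/9 (R = 24632 + 10/9 = 221698/9 ≈ 24633.)
46301 + R = 46301 + 221698/9 = 638407/9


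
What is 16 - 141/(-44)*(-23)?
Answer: -2539/44 ≈ -57.705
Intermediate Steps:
16 - 141/(-44)*(-23) = 16 - 141*(-1/44)*(-23) = 16 + (141/44)*(-23) = 16 - 3243/44 = -2539/44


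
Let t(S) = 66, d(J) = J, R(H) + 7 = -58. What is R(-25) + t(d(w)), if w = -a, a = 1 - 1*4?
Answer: 1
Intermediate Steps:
R(H) = -65 (R(H) = -7 - 58 = -65)
a = -3 (a = 1 - 4 = -3)
w = 3 (w = -1*(-3) = 3)
R(-25) + t(d(w)) = -65 + 66 = 1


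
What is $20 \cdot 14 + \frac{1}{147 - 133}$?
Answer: $\frac{3921}{14} \approx 280.07$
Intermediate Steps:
$20 \cdot 14 + \frac{1}{147 - 133} = 280 + \frac{1}{14} = \frac{3921}{14}$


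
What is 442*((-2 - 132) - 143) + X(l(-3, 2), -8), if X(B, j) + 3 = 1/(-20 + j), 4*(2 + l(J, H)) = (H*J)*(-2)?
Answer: -3428237/28 ≈ -1.2244e+5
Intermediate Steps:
l(J, H) = -2 - H*J/2 (l(J, H) = -2 + ((H*J)*(-2))/4 = -2 + (-2*H*J)/4 = -2 - H*J/2)
X(B, j) = -3 + 1/(-20 + j)
442*((-2 - 132) - 143) + X(l(-3, 2), -8) = 442*((-2 - 132) - 143) + (61 - 3*(-8))/(-20 - 8) = 442*(-134 - 143) + (61 + 24)/(-28) = 442*(-277) - 1/28*85 = -122434 - 85/28 = -3428237/28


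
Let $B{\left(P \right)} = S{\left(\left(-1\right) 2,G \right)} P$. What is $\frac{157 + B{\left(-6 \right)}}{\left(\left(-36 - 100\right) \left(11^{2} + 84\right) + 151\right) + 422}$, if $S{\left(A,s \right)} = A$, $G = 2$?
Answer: $- \frac{169}{27307} \approx -0.0061889$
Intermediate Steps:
$B{\left(P \right)} = - 2 P$ ($B{\left(P \right)} = \left(-1\right) 2 P = - 2 P$)
$\frac{157 + B{\left(-6 \right)}}{\left(\left(-36 - 100\right) \left(11^{2} + 84\right) + 151\right) + 422} = \frac{157 - -12}{\left(\left(-36 - 100\right) \left(11^{2} + 84\right) + 151\right) + 422} = \frac{157 + 12}{\left(- 136 \left(121 + 84\right) + 151\right) + 422} = \frac{169}{\left(\left(-136\right) 205 + 151\right) + 422} = \frac{169}{\left(-27880 + 151\right) + 422} = \frac{169}{-27729 + 422} = \frac{169}{-27307} = 169 \left(- \frac{1}{27307}\right) = - \frac{169}{27307}$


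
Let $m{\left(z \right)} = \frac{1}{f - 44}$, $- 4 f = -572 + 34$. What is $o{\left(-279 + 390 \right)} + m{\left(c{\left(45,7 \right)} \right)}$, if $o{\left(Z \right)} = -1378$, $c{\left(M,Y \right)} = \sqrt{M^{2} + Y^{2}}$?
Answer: $- \frac{249416}{181} \approx -1378.0$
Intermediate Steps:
$f = \frac{269}{2}$ ($f = - \frac{-572 + 34}{4} = \left(- \frac{1}{4}\right) \left(-538\right) = \frac{269}{2} \approx 134.5$)
$m{\left(z \right)} = \frac{2}{181}$ ($m{\left(z \right)} = \frac{1}{\frac{269}{2} - 44} = \frac{1}{\frac{181}{2}} = \frac{2}{181}$)
$o{\left(-279 + 390 \right)} + m{\left(c{\left(45,7 \right)} \right)} = -1378 + \frac{2}{181} = - \frac{249416}{181}$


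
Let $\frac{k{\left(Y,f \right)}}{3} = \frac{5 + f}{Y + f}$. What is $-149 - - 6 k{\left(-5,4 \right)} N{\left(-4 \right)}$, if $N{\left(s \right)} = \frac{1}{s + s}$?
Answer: $- \frac{515}{4} \approx -128.75$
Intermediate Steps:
$k{\left(Y,f \right)} = \frac{3 \left(5 + f\right)}{Y + f}$ ($k{\left(Y,f \right)} = 3 \frac{5 + f}{Y + f} = \frac{3 \left(5 + f\right)}{Y + f}$)
$N{\left(s \right)} = \frac{1}{2 s}$
$-149 - - 6 k{\left(-5,4 \right)} N{\left(-4 \right)} = -149 - - 6 \frac{3 \left(5 + 4\right)}{-5 + 4} \frac{1}{2 \left(-4\right)} = -149 - - 6 \cdot 3 \frac{1}{-1} \cdot 9 \cdot \frac{1}{2} \left(- \frac{1}{4}\right) = -149 - - 6 \cdot 3 \left(-1\right) 9 \left(- \frac{1}{8}\right) = -149 - \left(-6\right) \left(-27\right) \left(- \frac{1}{8}\right) = -149 - 162 \left(- \frac{1}{8}\right) = -149 - - \frac{81}{4} = -149 + \frac{81}{4} = - \frac{515}{4}$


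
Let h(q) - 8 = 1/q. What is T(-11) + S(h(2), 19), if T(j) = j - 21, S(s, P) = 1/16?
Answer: -511/16 ≈ -31.938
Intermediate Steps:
h(q) = 8 + 1/q
S(s, P) = 1/16
T(j) = -21 + j
T(-11) + S(h(2), 19) = (-21 - 11) + 1/16 = -32 + 1/16 = -511/16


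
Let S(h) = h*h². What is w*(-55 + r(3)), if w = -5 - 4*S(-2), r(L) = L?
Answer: -1404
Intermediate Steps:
S(h) = h³
w = 27 (w = -5 - 4*(-2)³ = -5 - 4*(-8) = -5 + 32 = 27)
w*(-55 + r(3)) = 27*(-55 + 3) = 27*(-52) = -1404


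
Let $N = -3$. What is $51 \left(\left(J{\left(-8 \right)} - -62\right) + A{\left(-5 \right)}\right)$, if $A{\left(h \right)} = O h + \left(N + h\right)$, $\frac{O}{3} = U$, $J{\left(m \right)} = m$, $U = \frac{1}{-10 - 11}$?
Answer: $\frac{16677}{7} \approx 2382.4$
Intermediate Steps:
$U = - \frac{1}{21}$ ($U = \frac{1}{-21} = - \frac{1}{21} \approx -0.047619$)
$O = - \frac{1}{7}$ ($O = 3 \left(- \frac{1}{21}\right) = - \frac{1}{7} \approx -0.14286$)
$A{\left(h \right)} = -3 + \frac{6 h}{7}$ ($A{\left(h \right)} = - \frac{h}{7} + \left(-3 + h\right) = -3 + \frac{6 h}{7}$)
$51 \left(\left(J{\left(-8 \right)} - -62\right) + A{\left(-5 \right)}\right) = 51 \left(\left(-8 - -62\right) + \left(-3 + \frac{6}{7} \left(-5\right)\right)\right) = 51 \left(\left(-8 + 62\right) - \frac{51}{7}\right) = 51 \left(54 - \frac{51}{7}\right) = 51 \cdot \frac{327}{7} = \frac{16677}{7}$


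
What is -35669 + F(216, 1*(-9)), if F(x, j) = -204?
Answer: -35873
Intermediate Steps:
-35669 + F(216, 1*(-9)) = -35669 - 204 = -35873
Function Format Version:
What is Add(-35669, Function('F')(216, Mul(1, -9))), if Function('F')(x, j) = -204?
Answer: -35873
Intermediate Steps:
Add(-35669, Function('F')(216, Mul(1, -9))) = Add(-35669, -204) = -35873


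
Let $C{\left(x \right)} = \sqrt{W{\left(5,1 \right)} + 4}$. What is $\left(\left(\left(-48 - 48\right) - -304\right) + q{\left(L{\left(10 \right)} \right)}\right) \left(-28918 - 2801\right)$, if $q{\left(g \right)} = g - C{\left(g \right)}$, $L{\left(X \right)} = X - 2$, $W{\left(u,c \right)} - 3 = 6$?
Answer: $-6851304 + 31719 \sqrt{13} \approx -6.7369 \cdot 10^{6}$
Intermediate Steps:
$W{\left(u,c \right)} = 9$ ($W{\left(u,c \right)} = 3 + 6 = 9$)
$L{\left(X \right)} = -2 + X$ ($L{\left(X \right)} = X - 2 = -2 + X$)
$C{\left(x \right)} = \sqrt{13}$ ($C{\left(x \right)} = \sqrt{9 + 4} = \sqrt{13}$)
$q{\left(g \right)} = g - \sqrt{13}$
$\left(\left(\left(-48 - 48\right) - -304\right) + q{\left(L{\left(10 \right)} \right)}\right) \left(-28918 - 2801\right) = \left(\left(\left(-48 - 48\right) - -304\right) + \left(\left(-2 + 10\right) - \sqrt{13}\right)\right) \left(-28918 - 2801\right) = \left(\left(-96 + 304\right) + \left(8 - \sqrt{13}\right)\right) \left(-31719\right) = \left(208 + \left(8 - \sqrt{13}\right)\right) \left(-31719\right) = \left(216 - \sqrt{13}\right) \left(-31719\right) = -6851304 + 31719 \sqrt{13}$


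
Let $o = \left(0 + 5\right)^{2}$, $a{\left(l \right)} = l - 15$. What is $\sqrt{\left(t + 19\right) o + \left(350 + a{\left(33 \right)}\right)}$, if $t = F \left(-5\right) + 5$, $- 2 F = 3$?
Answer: $\frac{\sqrt{4622}}{2} \approx 33.993$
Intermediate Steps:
$F = - \frac{3}{2}$ ($F = \left(- \frac{1}{2}\right) 3 = - \frac{3}{2} \approx -1.5$)
$a{\left(l \right)} = -15 + l$
$o = 25$ ($o = 5^{2} = 25$)
$t = \frac{25}{2}$ ($t = \left(- \frac{3}{2}\right) \left(-5\right) + 5 = \frac{15}{2} + 5 = \frac{25}{2} \approx 12.5$)
$\sqrt{\left(t + 19\right) o + \left(350 + a{\left(33 \right)}\right)} = \sqrt{\left(\frac{25}{2} + 19\right) 25 + \left(350 + \left(-15 + 33\right)\right)} = \sqrt{\frac{63}{2} \cdot 25 + \left(350 + 18\right)} = \sqrt{\frac{1575}{2} + 368} = \sqrt{\frac{2311}{2}} = \frac{\sqrt{4622}}{2}$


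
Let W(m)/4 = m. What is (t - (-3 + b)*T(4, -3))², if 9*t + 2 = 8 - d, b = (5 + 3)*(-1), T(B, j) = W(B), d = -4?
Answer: 2540836/81 ≈ 31368.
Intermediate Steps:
W(m) = 4*m
T(B, j) = 4*B
b = -8 (b = 8*(-1) = -8)
t = 10/9 (t = -2/9 + (8 - 1*(-4))/9 = -2/9 + (8 + 4)/9 = -2/9 + (⅑)*12 = -2/9 + 4/3 = 10/9 ≈ 1.1111)
(t - (-3 + b)*T(4, -3))² = (10/9 - (-3 - 8)*4*4)² = (10/9 - (-11)*16)² = (10/9 - 1*(-176))² = (10/9 + 176)² = (1594/9)² = 2540836/81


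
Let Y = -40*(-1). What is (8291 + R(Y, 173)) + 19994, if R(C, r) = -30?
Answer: 28255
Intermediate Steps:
Y = 40
(8291 + R(Y, 173)) + 19994 = (8291 - 30) + 19994 = 8261 + 19994 = 28255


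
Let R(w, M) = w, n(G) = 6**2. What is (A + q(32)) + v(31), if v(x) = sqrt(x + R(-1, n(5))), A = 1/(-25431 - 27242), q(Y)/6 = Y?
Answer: 10113215/52673 + sqrt(30) ≈ 197.48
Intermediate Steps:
q(Y) = 6*Y
n(G) = 36
A = -1/52673 (A = 1/(-52673) = -1/52673 ≈ -1.8985e-5)
v(x) = sqrt(-1 + x) (v(x) = sqrt(x - 1) = sqrt(-1 + x))
(A + q(32)) + v(31) = (-1/52673 + 6*32) + sqrt(-1 + 31) = (-1/52673 + 192) + sqrt(30) = 10113215/52673 + sqrt(30)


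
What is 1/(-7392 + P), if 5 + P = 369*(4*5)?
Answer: -1/17 ≈ -0.058824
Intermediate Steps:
P = 7375 (P = -5 + 369*(4*5) = -5 + 369*20 = -5 + 7380 = 7375)
1/(-7392 + P) = 1/(-7392 + 7375) = 1/(-17) = -1/17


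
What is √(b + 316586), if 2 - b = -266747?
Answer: 3*√64815 ≈ 763.76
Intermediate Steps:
b = 266749 (b = 2 - 1*(-266747) = 2 + 266747 = 266749)
√(b + 316586) = √(266749 + 316586) = √583335 = 3*√64815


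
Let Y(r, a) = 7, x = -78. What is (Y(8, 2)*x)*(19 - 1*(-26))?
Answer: -24570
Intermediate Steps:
(Y(8, 2)*x)*(19 - 1*(-26)) = (7*(-78))*(19 - 1*(-26)) = -546*(19 + 26) = -546*45 = -24570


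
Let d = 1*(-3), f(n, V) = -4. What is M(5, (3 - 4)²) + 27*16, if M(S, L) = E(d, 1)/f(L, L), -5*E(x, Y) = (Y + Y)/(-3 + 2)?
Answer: 4319/10 ≈ 431.90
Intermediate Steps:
d = -3
E(x, Y) = 2*Y/5 (E(x, Y) = -(Y + Y)/(5*(-3 + 2)) = -2*Y/(5*(-1)) = -2*Y*(-1)/5 = -(-2)*Y/5 = 2*Y/5)
M(S, L) = -⅒ (M(S, L) = ((⅖)*1)/(-4) = (⅖)*(-¼) = -⅒)
M(5, (3 - 4)²) + 27*16 = -⅒ + 27*16 = -⅒ + 432 = 4319/10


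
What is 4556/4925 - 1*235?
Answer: -1152819/4925 ≈ -234.07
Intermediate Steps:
4556/4925 - 1*235 = 4556*(1/4925) - 235 = 4556/4925 - 235 = -1152819/4925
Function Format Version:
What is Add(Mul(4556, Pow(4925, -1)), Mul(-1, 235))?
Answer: Rational(-1152819, 4925) ≈ -234.07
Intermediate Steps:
Add(Mul(4556, Pow(4925, -1)), Mul(-1, 235)) = Add(Mul(4556, Rational(1, 4925)), -235) = Add(Rational(4556, 4925), -235) = Rational(-1152819, 4925)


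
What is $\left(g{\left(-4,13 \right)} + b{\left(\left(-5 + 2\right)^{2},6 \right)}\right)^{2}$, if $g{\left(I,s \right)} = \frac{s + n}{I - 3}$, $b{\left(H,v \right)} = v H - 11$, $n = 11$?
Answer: $\frac{76729}{49} \approx 1565.9$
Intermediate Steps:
$b{\left(H,v \right)} = -11 + H v$ ($b{\left(H,v \right)} = H v - 11 = -11 + H v$)
$g{\left(I,s \right)} = \frac{11 + s}{-3 + I}$ ($g{\left(I,s \right)} = \frac{s + 11}{I - 3} = \frac{11 + s}{I - 3} = \frac{11 + s}{-3 + I}$)
$\left(g{\left(-4,13 \right)} + b{\left(\left(-5 + 2\right)^{2},6 \right)}\right)^{2} = \left(\frac{11 + 13}{-3 - 4} - \left(11 - \left(-5 + 2\right)^{2} \cdot 6\right)\right)^{2} = \left(\frac{1}{-7} \cdot 24 - \left(11 - \left(-3\right)^{2} \cdot 6\right)\right)^{2} = \left(\left(- \frac{1}{7}\right) 24 + \left(-11 + 9 \cdot 6\right)\right)^{2} = \left(- \frac{24}{7} + \left(-11 + 54\right)\right)^{2} = \left(- \frac{24}{7} + 43\right)^{2} = \left(\frac{277}{7}\right)^{2} = \frac{76729}{49}$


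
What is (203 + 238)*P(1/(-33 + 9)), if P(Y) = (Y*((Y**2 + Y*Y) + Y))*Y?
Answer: -539/18432 ≈ -0.029243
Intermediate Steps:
P(Y) = Y**2*(Y + 2*Y**2) (P(Y) = (Y*((Y**2 + Y**2) + Y))*Y = (Y*(2*Y**2 + Y))*Y = (Y*(Y + 2*Y**2))*Y = Y**2*(Y + 2*Y**2))
(203 + 238)*P(1/(-33 + 9)) = (203 + 238)*((1/(-33 + 9))**3*(1 + 2/(-33 + 9))) = 441*((1/(-24))**3*(1 + 2/(-24))) = 441*((-1/24)**3*(1 + 2*(-1/24))) = 441*(-(1 - 1/12)/13824) = 441*(-1/13824*11/12) = 441*(-11/165888) = -539/18432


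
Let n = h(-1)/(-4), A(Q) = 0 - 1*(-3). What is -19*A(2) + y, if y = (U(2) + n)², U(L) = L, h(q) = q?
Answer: -831/16 ≈ -51.938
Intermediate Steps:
A(Q) = 3 (A(Q) = 0 + 3 = 3)
n = ¼ (n = -1/(-4) = -1*(-¼) = ¼ ≈ 0.25000)
y = 81/16 (y = (2 + ¼)² = (9/4)² = 81/16 ≈ 5.0625)
-19*A(2) + y = -19*3 + 81/16 = -57 + 81/16 = -831/16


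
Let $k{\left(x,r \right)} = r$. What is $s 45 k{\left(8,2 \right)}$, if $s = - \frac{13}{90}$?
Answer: $-13$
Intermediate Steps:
$s = - \frac{13}{90}$ ($s = \left(-13\right) \frac{1}{90} = - \frac{13}{90} \approx -0.14444$)
$s 45 k{\left(8,2 \right)} = \left(- \frac{13}{90}\right) 45 \cdot 2 = \left(- \frac{13}{2}\right) 2 = -13$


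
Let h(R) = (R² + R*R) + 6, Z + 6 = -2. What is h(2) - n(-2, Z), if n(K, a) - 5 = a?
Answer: 17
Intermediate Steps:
Z = -8 (Z = -6 - 2 = -8)
n(K, a) = 5 + a
h(R) = 6 + 2*R² (h(R) = (R² + R²) + 6 = 2*R² + 6 = 6 + 2*R²)
h(2) - n(-2, Z) = (6 + 2*2²) - (5 - 8) = (6 + 2*4) - 1*(-3) = (6 + 8) + 3 = 14 + 3 = 17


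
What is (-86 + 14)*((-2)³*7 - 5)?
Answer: 4392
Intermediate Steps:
(-86 + 14)*((-2)³*7 - 5) = -72*(-8*7 - 5) = -72*(-56 - 5) = -72*(-61) = 4392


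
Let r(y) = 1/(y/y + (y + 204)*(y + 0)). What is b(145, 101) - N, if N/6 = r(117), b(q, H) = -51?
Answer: -957732/18779 ≈ -51.000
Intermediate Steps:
r(y) = 1/(1 + y*(204 + y)) (r(y) = 1/(1 + (204 + y)*y) = 1/(1 + y*(204 + y)))
N = 3/18779 (N = 6/(1 + 117² + 204*117) = 6/(1 + 13689 + 23868) = 6/37558 = 6*(1/37558) = 3/18779 ≈ 0.00015975)
b(145, 101) - N = -51 - 1*3/18779 = -51 - 3/18779 = -957732/18779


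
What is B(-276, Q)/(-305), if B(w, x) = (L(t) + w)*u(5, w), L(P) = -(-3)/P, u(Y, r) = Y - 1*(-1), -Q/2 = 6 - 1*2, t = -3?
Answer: 1662/305 ≈ 5.4492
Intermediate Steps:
Q = -8 (Q = -2*(6 - 1*2) = -2*(6 - 2) = -2*4 = -8)
u(Y, r) = 1 + Y (u(Y, r) = Y + 1 = 1 + Y)
L(P) = 3/P
B(w, x) = -6 + 6*w (B(w, x) = (3/(-3) + w)*(1 + 5) = (3*(-⅓) + w)*6 = (-1 + w)*6 = -6 + 6*w)
B(-276, Q)/(-305) = (-6 + 6*(-276))/(-305) = (-6 - 1656)*(-1/305) = -1662*(-1/305) = 1662/305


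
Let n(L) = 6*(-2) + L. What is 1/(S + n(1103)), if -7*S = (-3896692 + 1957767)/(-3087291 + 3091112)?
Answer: 26747/31119902 ≈ 0.00085948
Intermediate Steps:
n(L) = -12 + L
S = 1938925/26747 (S = -(-3896692 + 1957767)/(7*(-3087291 + 3091112)) = -(-1938925)/(7*3821) = -1/7*(-1938925/3821) = 1938925/26747 ≈ 72.491)
1/(S + n(1103)) = 1/(1938925/26747 + (-12 + 1103)) = 1/(1938925/26747 + 1091) = 1/(31119902/26747) = 26747/31119902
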